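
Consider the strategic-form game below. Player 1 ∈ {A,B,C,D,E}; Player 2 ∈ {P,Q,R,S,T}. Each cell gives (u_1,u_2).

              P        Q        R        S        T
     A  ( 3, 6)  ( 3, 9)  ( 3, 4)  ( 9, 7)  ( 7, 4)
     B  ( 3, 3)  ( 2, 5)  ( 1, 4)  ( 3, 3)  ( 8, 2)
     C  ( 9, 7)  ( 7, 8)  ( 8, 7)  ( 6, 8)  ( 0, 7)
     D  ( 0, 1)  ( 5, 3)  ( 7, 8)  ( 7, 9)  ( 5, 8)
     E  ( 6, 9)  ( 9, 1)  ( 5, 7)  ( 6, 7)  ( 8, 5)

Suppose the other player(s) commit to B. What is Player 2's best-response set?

BR_2 = {Q}

u_2(P vs B) = 3
u_2(Q vs B) = 5
u_2(R vs B) = 4
u_2(S vs B) = 3
u_2(T vs B) = 2
max payoff 5 at {Q}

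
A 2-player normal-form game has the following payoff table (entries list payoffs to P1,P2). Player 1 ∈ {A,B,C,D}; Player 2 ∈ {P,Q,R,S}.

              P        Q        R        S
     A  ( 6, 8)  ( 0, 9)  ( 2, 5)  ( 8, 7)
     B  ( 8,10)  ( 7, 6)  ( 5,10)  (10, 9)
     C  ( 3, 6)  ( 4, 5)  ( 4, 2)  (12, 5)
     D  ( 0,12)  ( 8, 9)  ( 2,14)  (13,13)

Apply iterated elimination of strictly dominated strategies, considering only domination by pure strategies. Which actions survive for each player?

IESDS → P1:{B,C,D} P2:{P,R,S}

P1 drop A (B beats it: P:8>6 Q:7>0 R:5>2 S:10>8)
P2 drop Q (P beats it: B:10>6 C:6>5 D:12>9)
P1→{B,C,D} P2→{P,R,S}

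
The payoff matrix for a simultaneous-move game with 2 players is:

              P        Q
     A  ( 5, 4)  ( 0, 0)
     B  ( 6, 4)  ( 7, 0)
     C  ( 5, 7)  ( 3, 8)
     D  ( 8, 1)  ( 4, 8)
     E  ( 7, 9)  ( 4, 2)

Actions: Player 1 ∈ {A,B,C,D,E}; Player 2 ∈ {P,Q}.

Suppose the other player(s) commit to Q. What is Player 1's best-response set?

u_1(A vs Q) = 0
u_1(B vs Q) = 7
u_1(C vs Q) = 3
u_1(D vs Q) = 4
u_1(E vs Q) = 4
max payoff 7 at {B}

BR_1 = {B}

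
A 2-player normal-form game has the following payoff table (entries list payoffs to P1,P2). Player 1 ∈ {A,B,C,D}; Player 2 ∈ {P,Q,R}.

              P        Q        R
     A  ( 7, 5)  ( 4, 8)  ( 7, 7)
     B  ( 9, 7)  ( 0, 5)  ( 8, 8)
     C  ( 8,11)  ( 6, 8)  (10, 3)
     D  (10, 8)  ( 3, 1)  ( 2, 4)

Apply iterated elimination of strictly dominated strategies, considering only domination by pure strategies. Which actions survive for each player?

P1 drop A (C beats it: P:8>7 Q:6>4 R:10>7)
P2 drop Q (P beats it: B:7>5 C:11>8 D:8>1)
P1→{B,C,D} P2→{P,R}

Survivors P1:{B,C,D} P2:{P,R}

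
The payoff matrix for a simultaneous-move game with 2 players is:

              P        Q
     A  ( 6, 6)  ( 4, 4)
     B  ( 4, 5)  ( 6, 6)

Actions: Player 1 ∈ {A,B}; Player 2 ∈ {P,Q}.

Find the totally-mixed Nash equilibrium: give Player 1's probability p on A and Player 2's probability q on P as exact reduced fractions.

p=1/3, q=1/2

P1 indiff ⇒ q·6+(1-q)·4 = q·4+(1-q)·6 ⇒ q(2) = (1-q)(2) ⇒ q = 1/2
P2 indiff ⇒ p·6+(1-p)·5 = p·4+(1-p)·6 ⇒ p(2) = (1-p)(1) ⇒ p = 1/3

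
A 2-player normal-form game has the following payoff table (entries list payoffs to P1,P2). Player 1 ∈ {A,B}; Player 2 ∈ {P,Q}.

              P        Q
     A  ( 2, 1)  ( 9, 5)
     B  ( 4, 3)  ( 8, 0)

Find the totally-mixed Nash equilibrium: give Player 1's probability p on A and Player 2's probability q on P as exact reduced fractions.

P1 mixes 3/7 on A; P2 mixes 1/3 on P

P1 indiff ⇒ q·2+(1-q)·9 = q·4+(1-q)·8 ⇒ q(-2) = (1-q)(-1) ⇒ q = 1/3
P2 indiff ⇒ p·1+(1-p)·3 = p·5+(1-p)·0 ⇒ p(-4) = (1-p)(-3) ⇒ p = 3/7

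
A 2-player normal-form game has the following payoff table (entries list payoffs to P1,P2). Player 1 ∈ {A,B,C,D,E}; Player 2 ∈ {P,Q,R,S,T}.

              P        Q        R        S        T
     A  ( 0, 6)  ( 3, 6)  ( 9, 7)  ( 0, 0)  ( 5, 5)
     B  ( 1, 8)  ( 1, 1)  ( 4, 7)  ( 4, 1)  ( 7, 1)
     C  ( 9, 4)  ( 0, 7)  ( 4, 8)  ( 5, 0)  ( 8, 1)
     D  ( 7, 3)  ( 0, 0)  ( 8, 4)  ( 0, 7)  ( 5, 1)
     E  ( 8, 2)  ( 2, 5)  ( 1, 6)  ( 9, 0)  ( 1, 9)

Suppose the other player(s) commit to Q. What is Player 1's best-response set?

u_1(A vs Q) = 3
u_1(B vs Q) = 1
u_1(C vs Q) = 0
u_1(D vs Q) = 0
u_1(E vs Q) = 2
max payoff 3 at {A}

argmax u_1 = {A}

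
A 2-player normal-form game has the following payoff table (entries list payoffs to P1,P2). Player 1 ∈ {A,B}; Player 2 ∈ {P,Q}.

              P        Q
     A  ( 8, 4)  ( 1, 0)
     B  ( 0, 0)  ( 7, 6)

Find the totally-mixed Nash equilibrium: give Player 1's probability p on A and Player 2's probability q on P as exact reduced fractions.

p=3/5, q=3/7

P1 indiff ⇒ q·8+(1-q)·1 = q·0+(1-q)·7 ⇒ q(8) = (1-q)(6) ⇒ q = 3/7
P2 indiff ⇒ p·4+(1-p)·0 = p·0+(1-p)·6 ⇒ p(4) = (1-p)(6) ⇒ p = 3/5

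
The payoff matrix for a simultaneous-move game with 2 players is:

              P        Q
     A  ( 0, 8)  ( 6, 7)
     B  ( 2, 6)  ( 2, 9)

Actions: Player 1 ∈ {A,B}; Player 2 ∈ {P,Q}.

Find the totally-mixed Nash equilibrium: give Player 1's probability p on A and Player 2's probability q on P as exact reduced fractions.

p=3/4, q=2/3

P1 indiff ⇒ q·0+(1-q)·6 = q·2+(1-q)·2 ⇒ q(-2) = (1-q)(-4) ⇒ q = 2/3
P2 indiff ⇒ p·8+(1-p)·6 = p·7+(1-p)·9 ⇒ p(1) = (1-p)(3) ⇒ p = 3/4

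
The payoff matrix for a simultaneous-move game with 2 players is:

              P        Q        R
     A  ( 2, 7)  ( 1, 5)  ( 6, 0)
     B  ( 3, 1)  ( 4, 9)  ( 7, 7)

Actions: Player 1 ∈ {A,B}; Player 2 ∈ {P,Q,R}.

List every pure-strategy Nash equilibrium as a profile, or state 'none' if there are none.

(A,P): not NE [P1→B gives 3>2]
(A,Q): not NE [P1→B gives 4>1; P2→P gives 7>5]
(A,R): not NE [P1→B gives 7>6; P2→P gives 7>0]
(B,P): not NE [P2→Q gives 9>1]
(B,Q): NE
(B,R): not NE [P2→Q gives 9>7]

PSNE = {(B,Q)}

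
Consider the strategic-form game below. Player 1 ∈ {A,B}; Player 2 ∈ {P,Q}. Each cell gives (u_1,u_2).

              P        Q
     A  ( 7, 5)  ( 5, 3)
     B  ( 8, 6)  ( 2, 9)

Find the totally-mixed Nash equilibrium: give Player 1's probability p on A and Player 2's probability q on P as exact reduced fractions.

P1 indiff ⇒ q·7+(1-q)·5 = q·8+(1-q)·2 ⇒ q(-1) = (1-q)(-3) ⇒ q = 3/4
P2 indiff ⇒ p·5+(1-p)·6 = p·3+(1-p)·9 ⇒ p(2) = (1-p)(3) ⇒ p = 3/5

(p,q) = (3/5, 3/4)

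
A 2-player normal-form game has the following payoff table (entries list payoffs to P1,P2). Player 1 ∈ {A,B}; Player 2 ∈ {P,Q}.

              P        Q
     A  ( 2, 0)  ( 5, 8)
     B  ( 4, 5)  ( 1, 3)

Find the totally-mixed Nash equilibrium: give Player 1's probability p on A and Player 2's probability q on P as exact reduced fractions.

P1 mixes 1/5 on A; P2 mixes 2/3 on P

P1 indiff ⇒ q·2+(1-q)·5 = q·4+(1-q)·1 ⇒ q(-2) = (1-q)(-4) ⇒ q = 2/3
P2 indiff ⇒ p·0+(1-p)·5 = p·8+(1-p)·3 ⇒ p(-8) = (1-p)(-2) ⇒ p = 1/5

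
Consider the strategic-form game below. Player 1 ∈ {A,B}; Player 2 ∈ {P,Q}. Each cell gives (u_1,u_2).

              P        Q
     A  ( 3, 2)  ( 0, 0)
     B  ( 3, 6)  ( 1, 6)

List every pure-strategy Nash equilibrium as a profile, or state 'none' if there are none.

(A,P): NE
(A,Q): not NE [P1→B gives 1>0; P2→P gives 2>0]
(B,P): NE
(B,Q): NE

NE set: (A,P), (B,P), (B,Q)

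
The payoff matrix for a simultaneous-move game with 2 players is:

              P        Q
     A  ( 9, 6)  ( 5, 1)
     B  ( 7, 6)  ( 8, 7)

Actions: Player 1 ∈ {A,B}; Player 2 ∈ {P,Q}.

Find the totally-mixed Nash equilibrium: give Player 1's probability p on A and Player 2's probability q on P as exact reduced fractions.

P1 mixes 1/6 on A; P2 mixes 3/5 on P

P1 indiff ⇒ q·9+(1-q)·5 = q·7+(1-q)·8 ⇒ q(2) = (1-q)(3) ⇒ q = 3/5
P2 indiff ⇒ p·6+(1-p)·6 = p·1+(1-p)·7 ⇒ p(5) = (1-p)(1) ⇒ p = 1/6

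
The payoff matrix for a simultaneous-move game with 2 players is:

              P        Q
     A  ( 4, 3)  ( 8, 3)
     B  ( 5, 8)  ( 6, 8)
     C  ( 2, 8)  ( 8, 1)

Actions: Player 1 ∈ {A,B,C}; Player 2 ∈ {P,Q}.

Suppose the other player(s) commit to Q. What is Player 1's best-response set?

u_1(A vs Q) = 8
u_1(B vs Q) = 6
u_1(C vs Q) = 8
max payoff 8 at {A,C}

BR_1 = {A,C}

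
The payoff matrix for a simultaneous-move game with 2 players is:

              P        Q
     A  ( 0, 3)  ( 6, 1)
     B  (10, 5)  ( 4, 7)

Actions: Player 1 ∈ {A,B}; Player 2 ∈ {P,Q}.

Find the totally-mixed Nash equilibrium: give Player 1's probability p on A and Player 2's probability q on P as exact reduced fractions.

p=1/2, q=1/6

P1 indiff ⇒ q·0+(1-q)·6 = q·10+(1-q)·4 ⇒ q(-10) = (1-q)(-2) ⇒ q = 1/6
P2 indiff ⇒ p·3+(1-p)·5 = p·1+(1-p)·7 ⇒ p(2) = (1-p)(2) ⇒ p = 1/2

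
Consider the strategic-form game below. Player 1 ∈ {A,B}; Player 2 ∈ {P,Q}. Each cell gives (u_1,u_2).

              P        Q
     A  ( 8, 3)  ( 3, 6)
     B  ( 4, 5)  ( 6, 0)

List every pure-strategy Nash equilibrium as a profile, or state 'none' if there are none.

No pure NE.

(A,P): not NE [P2→Q gives 6>3]
(A,Q): not NE [P1→B gives 6>3]
(B,P): not NE [P1→A gives 8>4]
(B,Q): not NE [P2→P gives 5>0]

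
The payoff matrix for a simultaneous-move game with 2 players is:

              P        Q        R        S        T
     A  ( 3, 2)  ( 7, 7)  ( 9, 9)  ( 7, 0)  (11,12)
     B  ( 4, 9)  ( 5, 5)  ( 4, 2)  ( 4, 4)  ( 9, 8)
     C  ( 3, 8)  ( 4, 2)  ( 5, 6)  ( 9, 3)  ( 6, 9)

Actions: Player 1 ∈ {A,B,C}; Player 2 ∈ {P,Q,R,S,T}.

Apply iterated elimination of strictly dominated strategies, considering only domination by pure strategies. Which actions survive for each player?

IESDS → P1:{A,B} P2:{P,T}

P2 drop Q (T beats it: A:12>7 B:8>5 C:9>2)
P2 drop R (T beats it: A:12>9 B:8>2 C:9>6)
P2 drop S (P beats it: A:2>0 B:9>4 C:8>3)
P1 drop C (B beats it: P:4>3 T:9>6)
P1→{A,B} P2→{P,T}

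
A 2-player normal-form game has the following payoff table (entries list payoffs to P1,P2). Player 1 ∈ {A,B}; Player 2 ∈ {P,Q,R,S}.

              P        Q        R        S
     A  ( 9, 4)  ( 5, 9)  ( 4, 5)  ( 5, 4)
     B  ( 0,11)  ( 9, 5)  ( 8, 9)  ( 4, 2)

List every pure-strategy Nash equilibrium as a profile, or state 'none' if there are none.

(A,P): not NE [P2→Q gives 9>4]
(A,Q): not NE [P1→B gives 9>5]
(A,R): not NE [P1→B gives 8>4; P2→Q gives 9>5]
(A,S): not NE [P2→Q gives 9>4]
(B,P): not NE [P1→A gives 9>0]
(B,Q): not NE [P2→P gives 11>5]
(B,R): not NE [P2→P gives 11>9]
(B,S): not NE [P1→A gives 5>4; P2→P gives 11>2]

No pure NE.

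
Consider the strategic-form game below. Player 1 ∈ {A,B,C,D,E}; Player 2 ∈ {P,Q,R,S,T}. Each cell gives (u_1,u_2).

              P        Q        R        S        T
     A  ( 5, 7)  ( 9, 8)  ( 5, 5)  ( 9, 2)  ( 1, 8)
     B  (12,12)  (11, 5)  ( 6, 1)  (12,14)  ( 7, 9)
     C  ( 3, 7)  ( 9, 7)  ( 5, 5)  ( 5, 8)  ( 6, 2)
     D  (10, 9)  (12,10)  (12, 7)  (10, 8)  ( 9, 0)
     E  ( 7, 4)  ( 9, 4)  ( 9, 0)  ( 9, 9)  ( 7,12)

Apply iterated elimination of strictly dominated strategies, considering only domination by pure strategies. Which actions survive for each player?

Remaining: P1:{B,D} P2:{P,Q,S}

P1 drop A (B beats it: P:12>5 Q:11>9 R:6>5 S:12>9 T:7>1)
P1 drop C (B beats it: P:12>3 Q:11>9 R:6>5 S:12>5 T:7>6)
P1 drop E (D beats it: P:10>7 Q:12>9 R:12>9 S:10>9 T:9>7)
P2 drop R (P beats it: B:12>1 D:9>7)
P2 drop T (P beats it: B:12>9 D:9>0)
P1→{B,D} P2→{P,Q,S}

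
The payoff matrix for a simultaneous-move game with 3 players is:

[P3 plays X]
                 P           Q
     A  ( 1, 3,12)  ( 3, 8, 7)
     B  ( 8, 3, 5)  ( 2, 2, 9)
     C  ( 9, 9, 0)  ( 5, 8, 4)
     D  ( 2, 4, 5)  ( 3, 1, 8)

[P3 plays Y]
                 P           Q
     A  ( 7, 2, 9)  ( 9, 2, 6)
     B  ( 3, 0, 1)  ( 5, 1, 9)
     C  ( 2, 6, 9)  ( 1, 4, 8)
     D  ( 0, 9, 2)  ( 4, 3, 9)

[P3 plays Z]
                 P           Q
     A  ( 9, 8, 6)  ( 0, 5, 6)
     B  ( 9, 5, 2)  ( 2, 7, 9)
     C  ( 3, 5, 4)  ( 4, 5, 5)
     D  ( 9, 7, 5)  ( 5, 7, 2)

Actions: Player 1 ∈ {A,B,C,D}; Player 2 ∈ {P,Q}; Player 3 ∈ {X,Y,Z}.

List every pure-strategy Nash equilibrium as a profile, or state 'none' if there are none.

NE set: (D,P,Z)

(A,P,X): not NE [P1→C gives 9>1; P2→Q gives 8>3]
(A,P,Y): not NE [P3→X gives 12>9]
(A,P,Z): not NE [P3→X gives 12>6]
(A,Q,X): not NE [P1→C gives 5>3]
(A,Q,Y): not NE [P3→X gives 7>6]
(A,Q,Z): not NE [P1→D gives 5>0; P2→P gives 8>5; P3→X gives 7>6]
(B,P,X): not NE [P1→C gives 9>8]
(B,P,Y): not NE [P1→A gives 7>3; P2→Q gives 1>0; P3→X gives 5>1]
(B,P,Z): not NE [P2→Q gives 7>5; P3→X gives 5>2]
(B,Q,X): not NE [P1→C gives 5>2; P2→P gives 3>2]
(B,Q,Y): not NE [P1→A gives 9>5]
(B,Q,Z): not NE [P1→D gives 5>2]
(C,P,X): not NE [P3→Y gives 9>0]
(C,P,Y): not NE [P1→A gives 7>2]
(C,P,Z): not NE [P1→D gives 9>3; P3→Y gives 9>4]
(C,Q,X): not NE [P2→P gives 9>8; P3→Y gives 8>4]
(C,Q,Y): not NE [P1→A gives 9>1; P2→P gives 6>4]
(C,Q,Z): not NE [P1→D gives 5>4; P3→Y gives 8>5]
(D,P,X): not NE [P1→C gives 9>2]
(D,P,Y): not NE [P1→A gives 7>0; P3→Z gives 5>2]
(D,P,Z): NE
(D,Q,X): not NE [P1→C gives 5>3; P2→P gives 4>1; P3→Y gives 9>8]
(D,Q,Y): not NE [P1→A gives 9>4; P2→P gives 9>3]
(D,Q,Z): not NE [P3→Y gives 9>2]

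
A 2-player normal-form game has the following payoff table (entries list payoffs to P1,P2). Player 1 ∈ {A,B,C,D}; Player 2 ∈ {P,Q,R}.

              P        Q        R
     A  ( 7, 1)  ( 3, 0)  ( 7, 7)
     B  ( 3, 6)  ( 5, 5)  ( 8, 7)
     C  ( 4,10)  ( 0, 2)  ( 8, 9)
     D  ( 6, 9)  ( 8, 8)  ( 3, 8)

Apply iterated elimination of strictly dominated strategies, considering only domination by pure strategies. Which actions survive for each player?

P2 drop Q (P beats it: A:1>0 B:6>5 C:10>2 D:9>8)
P1 drop D (A beats it: P:7>6 R:7>3)
P1→{A,B,C} P2→{P,R}

Survivors P1:{A,B,C} P2:{P,R}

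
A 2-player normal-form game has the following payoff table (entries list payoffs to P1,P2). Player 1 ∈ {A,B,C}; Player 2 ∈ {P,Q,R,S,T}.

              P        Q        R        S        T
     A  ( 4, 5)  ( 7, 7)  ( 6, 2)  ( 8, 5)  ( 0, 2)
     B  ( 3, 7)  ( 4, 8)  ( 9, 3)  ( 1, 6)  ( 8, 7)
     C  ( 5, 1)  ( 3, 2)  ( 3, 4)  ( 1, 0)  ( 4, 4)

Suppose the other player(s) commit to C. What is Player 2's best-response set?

u_2(P vs C) = 1
u_2(Q vs C) = 2
u_2(R vs C) = 4
u_2(S vs C) = 0
u_2(T vs C) = 4
max payoff 4 at {R,T}

argmax u_2 = {R,T}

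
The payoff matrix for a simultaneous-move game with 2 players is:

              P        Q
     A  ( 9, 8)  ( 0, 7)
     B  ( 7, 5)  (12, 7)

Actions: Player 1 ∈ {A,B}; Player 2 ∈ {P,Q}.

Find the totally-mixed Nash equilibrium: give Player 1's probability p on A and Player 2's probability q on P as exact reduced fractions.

P1 indiff ⇒ q·9+(1-q)·0 = q·7+(1-q)·12 ⇒ q(2) = (1-q)(12) ⇒ q = 6/7
P2 indiff ⇒ p·8+(1-p)·5 = p·7+(1-p)·7 ⇒ p(1) = (1-p)(2) ⇒ p = 2/3

P1 mixes 2/3 on A; P2 mixes 6/7 on P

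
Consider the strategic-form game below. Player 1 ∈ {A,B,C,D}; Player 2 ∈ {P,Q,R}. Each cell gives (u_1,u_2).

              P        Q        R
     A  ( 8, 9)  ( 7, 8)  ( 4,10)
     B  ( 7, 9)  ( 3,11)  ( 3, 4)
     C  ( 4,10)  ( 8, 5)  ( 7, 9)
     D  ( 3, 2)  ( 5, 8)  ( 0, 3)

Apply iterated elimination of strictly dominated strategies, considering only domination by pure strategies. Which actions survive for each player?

P1 drop B (A beats it: P:8>7 Q:7>3 R:4>3)
P1 drop D (A beats it: P:8>3 Q:7>5 R:4>0)
P2 drop Q (P beats it: A:9>8 C:10>5)
P1→{A,C} P2→{P,R}

IESDS → P1:{A,C} P2:{P,R}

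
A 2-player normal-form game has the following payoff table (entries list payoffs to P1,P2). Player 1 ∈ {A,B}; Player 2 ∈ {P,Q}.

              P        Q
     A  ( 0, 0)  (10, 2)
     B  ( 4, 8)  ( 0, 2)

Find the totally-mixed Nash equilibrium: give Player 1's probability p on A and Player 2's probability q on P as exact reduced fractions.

P1 indiff ⇒ q·0+(1-q)·10 = q·4+(1-q)·0 ⇒ q(-4) = (1-q)(-10) ⇒ q = 5/7
P2 indiff ⇒ p·0+(1-p)·8 = p·2+(1-p)·2 ⇒ p(-2) = (1-p)(-6) ⇒ p = 3/4

(p,q) = (3/4, 5/7)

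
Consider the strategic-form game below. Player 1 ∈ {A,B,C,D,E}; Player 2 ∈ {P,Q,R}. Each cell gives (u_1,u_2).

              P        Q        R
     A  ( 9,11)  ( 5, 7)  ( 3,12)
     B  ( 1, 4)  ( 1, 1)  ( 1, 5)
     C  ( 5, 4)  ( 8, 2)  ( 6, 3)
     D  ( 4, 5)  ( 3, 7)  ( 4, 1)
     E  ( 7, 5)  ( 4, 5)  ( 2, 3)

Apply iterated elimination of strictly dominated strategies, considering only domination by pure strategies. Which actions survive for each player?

Survivors P1:{A,C} P2:{P,R}

P1 drop B (A beats it: P:9>1 Q:5>1 R:3>1)
P1 drop D (C beats it: P:5>4 Q:8>3 R:6>4)
P1 drop E (A beats it: P:9>7 Q:5>4 R:3>2)
P2 drop Q (P beats it: A:11>7 C:4>2)
P1→{A,C} P2→{P,R}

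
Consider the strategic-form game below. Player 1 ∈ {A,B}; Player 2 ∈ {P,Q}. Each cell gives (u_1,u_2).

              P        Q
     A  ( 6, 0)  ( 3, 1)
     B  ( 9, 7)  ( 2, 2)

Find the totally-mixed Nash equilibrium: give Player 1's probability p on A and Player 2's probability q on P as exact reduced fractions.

P1 indiff ⇒ q·6+(1-q)·3 = q·9+(1-q)·2 ⇒ q(-3) = (1-q)(-1) ⇒ q = 1/4
P2 indiff ⇒ p·0+(1-p)·7 = p·1+(1-p)·2 ⇒ p(-1) = (1-p)(-5) ⇒ p = 5/6

P1 mixes 5/6 on A; P2 mixes 1/4 on P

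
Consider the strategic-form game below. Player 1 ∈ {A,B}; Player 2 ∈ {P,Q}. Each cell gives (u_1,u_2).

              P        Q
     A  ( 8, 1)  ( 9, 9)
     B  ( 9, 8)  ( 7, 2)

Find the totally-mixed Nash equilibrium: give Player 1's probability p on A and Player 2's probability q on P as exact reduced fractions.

P1 indiff ⇒ q·8+(1-q)·9 = q·9+(1-q)·7 ⇒ q(-1) = (1-q)(-2) ⇒ q = 2/3
P2 indiff ⇒ p·1+(1-p)·8 = p·9+(1-p)·2 ⇒ p(-8) = (1-p)(-6) ⇒ p = 3/7

(p,q) = (3/7, 2/3)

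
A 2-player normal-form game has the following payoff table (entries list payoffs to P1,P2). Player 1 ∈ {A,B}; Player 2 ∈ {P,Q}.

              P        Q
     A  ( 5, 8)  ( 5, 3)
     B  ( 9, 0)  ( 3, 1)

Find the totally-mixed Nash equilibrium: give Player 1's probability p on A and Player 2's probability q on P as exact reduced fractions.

P1 indiff ⇒ q·5+(1-q)·5 = q·9+(1-q)·3 ⇒ q(-4) = (1-q)(-2) ⇒ q = 1/3
P2 indiff ⇒ p·8+(1-p)·0 = p·3+(1-p)·1 ⇒ p(5) = (1-p)(1) ⇒ p = 1/6

P1 mixes 1/6 on A; P2 mixes 1/3 on P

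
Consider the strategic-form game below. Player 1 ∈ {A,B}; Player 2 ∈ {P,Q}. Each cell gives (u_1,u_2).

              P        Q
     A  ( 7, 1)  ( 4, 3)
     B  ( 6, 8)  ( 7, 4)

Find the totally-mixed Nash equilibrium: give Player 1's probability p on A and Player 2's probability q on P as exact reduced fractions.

P1 indiff ⇒ q·7+(1-q)·4 = q·6+(1-q)·7 ⇒ q(1) = (1-q)(3) ⇒ q = 3/4
P2 indiff ⇒ p·1+(1-p)·8 = p·3+(1-p)·4 ⇒ p(-2) = (1-p)(-4) ⇒ p = 2/3

p=2/3, q=3/4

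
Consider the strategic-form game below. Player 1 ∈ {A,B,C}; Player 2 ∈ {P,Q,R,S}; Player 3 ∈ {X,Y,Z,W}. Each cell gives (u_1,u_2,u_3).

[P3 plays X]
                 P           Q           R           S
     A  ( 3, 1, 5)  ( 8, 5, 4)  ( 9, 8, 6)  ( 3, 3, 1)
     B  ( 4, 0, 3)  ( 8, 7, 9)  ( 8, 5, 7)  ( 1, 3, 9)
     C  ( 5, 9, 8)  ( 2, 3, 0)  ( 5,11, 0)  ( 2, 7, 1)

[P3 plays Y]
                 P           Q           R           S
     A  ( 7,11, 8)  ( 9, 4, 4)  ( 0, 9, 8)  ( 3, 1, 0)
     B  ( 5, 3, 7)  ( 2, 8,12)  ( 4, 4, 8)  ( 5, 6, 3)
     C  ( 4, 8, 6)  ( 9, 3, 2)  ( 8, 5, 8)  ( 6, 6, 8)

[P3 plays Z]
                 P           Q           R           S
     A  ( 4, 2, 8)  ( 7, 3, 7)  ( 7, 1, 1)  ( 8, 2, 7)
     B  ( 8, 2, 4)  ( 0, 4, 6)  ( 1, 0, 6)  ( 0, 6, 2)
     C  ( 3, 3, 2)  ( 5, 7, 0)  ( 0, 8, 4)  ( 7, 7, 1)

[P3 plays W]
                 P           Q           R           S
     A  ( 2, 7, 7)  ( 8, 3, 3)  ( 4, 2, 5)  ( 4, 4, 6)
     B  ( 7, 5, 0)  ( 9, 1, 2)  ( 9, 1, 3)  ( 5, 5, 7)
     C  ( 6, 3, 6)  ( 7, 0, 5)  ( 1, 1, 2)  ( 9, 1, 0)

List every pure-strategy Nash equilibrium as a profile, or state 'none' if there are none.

(A,P,X): not NE [P1→C gives 5>3; P2→R gives 8>1; P3→Z gives 8>5]
(A,P,Y): NE
(A,P,Z): not NE [P1→B gives 8>4; P2→Q gives 3>2]
(A,P,W): not NE [P1→B gives 7>2; P3→Z gives 8>7]
(A,Q,X): not NE [P2→R gives 8>5; P3→Z gives 7>4]
(A,Q,Y): not NE [P2→P gives 11>4; P3→Z gives 7>4]
(A,Q,Z): NE
(A,Q,W): not NE [P1→B gives 9>8; P2→P gives 7>3; P3→Z gives 7>3]
(A,R,X): not NE [P3→Y gives 8>6]
(A,R,Y): not NE [P1→C gives 8>0; P2→P gives 11>9]
(A,R,Z): not NE [P2→Q gives 3>1; P3→Y gives 8>1]
(A,R,W): not NE [P1→B gives 9>4; P2→P gives 7>2; P3→Y gives 8>5]
(A,S,X): not NE [P2→R gives 8>3; P3→Z gives 7>1]
(A,S,Y): not NE [P1→C gives 6>3; P2→P gives 11>1; P3→Z gives 7>0]
(A,S,Z): not NE [P2→Q gives 3>2]
(A,S,W): not NE [P1→C gives 9>4; P2→P gives 7>4; P3→Z gives 7>6]
(B,P,X): not NE [P1→C gives 5>4; P2→Q gives 7>0; P3→Y gives 7>3]
(B,P,Y): not NE [P1→A gives 7>5; P2→Q gives 8>3]
(B,P,Z): not NE [P2→S gives 6>2; P3→Y gives 7>4]
(B,P,W): not NE [P3→Y gives 7>0]
(B,Q,X): not NE [P3→Y gives 12>9]
(B,Q,Y): not NE [P1→C gives 9>2]
(B,Q,Z): not NE [P1→A gives 7>0; P2→S gives 6>4; P3→Y gives 12>6]
(B,Q,W): not NE [P2→S gives 5>1; P3→Y gives 12>2]
(B,R,X): not NE [P1→A gives 9>8; P2→Q gives 7>5; P3→Y gives 8>7]
(B,R,Y): not NE [P1→C gives 8>4; P2→Q gives 8>4]
(B,R,Z): not NE [P1→A gives 7>1; P2→S gives 6>0; P3→Y gives 8>6]
(B,R,W): not NE [P2→S gives 5>1; P3→Y gives 8>3]
(B,S,X): not NE [P1→A gives 3>1; P2→Q gives 7>3]
(B,S,Y): not NE [P1→C gives 6>5; P2→Q gives 8>6; P3→X gives 9>3]
(B,S,Z): not NE [P1→A gives 8>0; P3→X gives 9>2]
(B,S,W): not NE [P1→C gives 9>5; P3→X gives 9>7]
(C,P,X): not NE [P2→R gives 11>9]
(C,P,Y): not NE [P1→A gives 7>4; P3→X gives 8>6]
(C,P,Z): not NE [P1→B gives 8>3; P2→R gives 8>3; P3→X gives 8>2]
(C,P,W): not NE [P1→B gives 7>6; P3→X gives 8>6]
(C,Q,X): not NE [P1→B gives 8>2; P2→R gives 11>3; P3→W gives 5>0]
(C,Q,Y): not NE [P2→P gives 8>3; P3→W gives 5>2]
(C,Q,Z): not NE [P1→A gives 7>5; P2→R gives 8>7; P3→W gives 5>0]
(C,Q,W): not NE [P1→B gives 9>7; P2→P gives 3>0]
(C,R,X): not NE [P1→A gives 9>5; P3→Y gives 8>0]
(C,R,Y): not NE [P2→P gives 8>5]
(C,R,Z): not NE [P1→A gives 7>0; P3→Y gives 8>4]
(C,R,W): not NE [P1→B gives 9>1; P2→P gives 3>1; P3→Y gives 8>2]
(C,S,X): not NE [P1→A gives 3>2; P2→R gives 11>7; P3→Y gives 8>1]
(C,S,Y): not NE [P2→P gives 8>6]
(C,S,Z): not NE [P1→A gives 8>7; P2→R gives 8>7; P3→Y gives 8>1]
(C,S,W): not NE [P2→P gives 3>1; P3→Y gives 8>0]

Nash profiles: (A,P,Y), (A,Q,Z)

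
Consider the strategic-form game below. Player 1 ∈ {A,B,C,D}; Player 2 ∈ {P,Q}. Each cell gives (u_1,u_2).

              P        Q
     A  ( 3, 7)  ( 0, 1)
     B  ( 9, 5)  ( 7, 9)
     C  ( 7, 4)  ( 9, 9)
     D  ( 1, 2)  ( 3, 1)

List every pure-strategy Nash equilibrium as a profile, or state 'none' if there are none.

NE set: (C,Q)

(A,P): not NE [P1→B gives 9>3]
(A,Q): not NE [P1→C gives 9>0; P2→P gives 7>1]
(B,P): not NE [P2→Q gives 9>5]
(B,Q): not NE [P1→C gives 9>7]
(C,P): not NE [P1→B gives 9>7; P2→Q gives 9>4]
(C,Q): NE
(D,P): not NE [P1→B gives 9>1]
(D,Q): not NE [P1→C gives 9>3; P2→P gives 2>1]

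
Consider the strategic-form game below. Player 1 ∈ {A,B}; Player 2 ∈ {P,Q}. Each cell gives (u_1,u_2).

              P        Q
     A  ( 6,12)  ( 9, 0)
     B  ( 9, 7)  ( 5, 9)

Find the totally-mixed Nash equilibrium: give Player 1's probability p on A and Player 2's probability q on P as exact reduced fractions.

p=1/7, q=4/7

P1 indiff ⇒ q·6+(1-q)·9 = q·9+(1-q)·5 ⇒ q(-3) = (1-q)(-4) ⇒ q = 4/7
P2 indiff ⇒ p·12+(1-p)·7 = p·0+(1-p)·9 ⇒ p(12) = (1-p)(2) ⇒ p = 1/7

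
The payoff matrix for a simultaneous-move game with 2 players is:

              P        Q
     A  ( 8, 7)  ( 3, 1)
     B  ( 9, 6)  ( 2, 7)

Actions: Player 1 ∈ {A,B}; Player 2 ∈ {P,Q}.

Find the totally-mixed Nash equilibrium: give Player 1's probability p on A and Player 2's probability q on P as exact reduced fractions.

P1 indiff ⇒ q·8+(1-q)·3 = q·9+(1-q)·2 ⇒ q(-1) = (1-q)(-1) ⇒ q = 1/2
P2 indiff ⇒ p·7+(1-p)·6 = p·1+(1-p)·7 ⇒ p(6) = (1-p)(1) ⇒ p = 1/7

p=1/7, q=1/2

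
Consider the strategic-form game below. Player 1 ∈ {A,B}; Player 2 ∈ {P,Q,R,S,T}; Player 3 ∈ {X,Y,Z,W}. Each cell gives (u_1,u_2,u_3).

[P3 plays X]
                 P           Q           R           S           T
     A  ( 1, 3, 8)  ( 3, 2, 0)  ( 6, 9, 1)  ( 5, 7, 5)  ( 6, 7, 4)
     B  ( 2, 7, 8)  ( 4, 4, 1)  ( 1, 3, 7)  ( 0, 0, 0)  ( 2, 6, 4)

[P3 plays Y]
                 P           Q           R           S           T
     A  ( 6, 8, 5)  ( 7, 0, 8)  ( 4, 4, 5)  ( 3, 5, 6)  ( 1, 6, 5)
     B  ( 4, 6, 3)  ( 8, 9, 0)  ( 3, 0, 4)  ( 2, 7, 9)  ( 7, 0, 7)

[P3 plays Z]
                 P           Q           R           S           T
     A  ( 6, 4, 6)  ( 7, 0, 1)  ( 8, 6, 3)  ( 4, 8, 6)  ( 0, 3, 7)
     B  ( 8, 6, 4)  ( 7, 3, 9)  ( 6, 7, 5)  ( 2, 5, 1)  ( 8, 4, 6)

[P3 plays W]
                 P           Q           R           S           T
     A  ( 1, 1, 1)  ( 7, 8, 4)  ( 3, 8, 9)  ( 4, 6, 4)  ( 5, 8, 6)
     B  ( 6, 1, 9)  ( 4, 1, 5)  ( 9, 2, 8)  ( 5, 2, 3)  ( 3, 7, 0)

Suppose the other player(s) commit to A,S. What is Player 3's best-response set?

u_3(X vs A,S) = 5
u_3(Y vs A,S) = 6
u_3(Z vs A,S) = 6
u_3(W vs A,S) = 4
max payoff 6 at {Y,Z}

BR_3 = {Y,Z}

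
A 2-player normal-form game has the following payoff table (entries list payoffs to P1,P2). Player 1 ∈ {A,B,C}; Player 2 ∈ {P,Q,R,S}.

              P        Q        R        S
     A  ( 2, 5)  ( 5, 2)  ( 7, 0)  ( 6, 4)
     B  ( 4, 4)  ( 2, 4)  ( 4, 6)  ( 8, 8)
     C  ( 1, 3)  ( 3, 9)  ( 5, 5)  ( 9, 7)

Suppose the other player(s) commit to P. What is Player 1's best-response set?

BR_1 = {B}

u_1(A vs P) = 2
u_1(B vs P) = 4
u_1(C vs P) = 1
max payoff 4 at {B}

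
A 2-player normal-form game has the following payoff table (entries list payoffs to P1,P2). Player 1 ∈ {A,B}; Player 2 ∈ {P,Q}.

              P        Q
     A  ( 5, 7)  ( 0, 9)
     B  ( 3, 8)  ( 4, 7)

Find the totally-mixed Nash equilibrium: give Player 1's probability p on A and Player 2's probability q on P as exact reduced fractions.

P1 mixes 1/3 on A; P2 mixes 2/3 on P

P1 indiff ⇒ q·5+(1-q)·0 = q·3+(1-q)·4 ⇒ q(2) = (1-q)(4) ⇒ q = 2/3
P2 indiff ⇒ p·7+(1-p)·8 = p·9+(1-p)·7 ⇒ p(-2) = (1-p)(-1) ⇒ p = 1/3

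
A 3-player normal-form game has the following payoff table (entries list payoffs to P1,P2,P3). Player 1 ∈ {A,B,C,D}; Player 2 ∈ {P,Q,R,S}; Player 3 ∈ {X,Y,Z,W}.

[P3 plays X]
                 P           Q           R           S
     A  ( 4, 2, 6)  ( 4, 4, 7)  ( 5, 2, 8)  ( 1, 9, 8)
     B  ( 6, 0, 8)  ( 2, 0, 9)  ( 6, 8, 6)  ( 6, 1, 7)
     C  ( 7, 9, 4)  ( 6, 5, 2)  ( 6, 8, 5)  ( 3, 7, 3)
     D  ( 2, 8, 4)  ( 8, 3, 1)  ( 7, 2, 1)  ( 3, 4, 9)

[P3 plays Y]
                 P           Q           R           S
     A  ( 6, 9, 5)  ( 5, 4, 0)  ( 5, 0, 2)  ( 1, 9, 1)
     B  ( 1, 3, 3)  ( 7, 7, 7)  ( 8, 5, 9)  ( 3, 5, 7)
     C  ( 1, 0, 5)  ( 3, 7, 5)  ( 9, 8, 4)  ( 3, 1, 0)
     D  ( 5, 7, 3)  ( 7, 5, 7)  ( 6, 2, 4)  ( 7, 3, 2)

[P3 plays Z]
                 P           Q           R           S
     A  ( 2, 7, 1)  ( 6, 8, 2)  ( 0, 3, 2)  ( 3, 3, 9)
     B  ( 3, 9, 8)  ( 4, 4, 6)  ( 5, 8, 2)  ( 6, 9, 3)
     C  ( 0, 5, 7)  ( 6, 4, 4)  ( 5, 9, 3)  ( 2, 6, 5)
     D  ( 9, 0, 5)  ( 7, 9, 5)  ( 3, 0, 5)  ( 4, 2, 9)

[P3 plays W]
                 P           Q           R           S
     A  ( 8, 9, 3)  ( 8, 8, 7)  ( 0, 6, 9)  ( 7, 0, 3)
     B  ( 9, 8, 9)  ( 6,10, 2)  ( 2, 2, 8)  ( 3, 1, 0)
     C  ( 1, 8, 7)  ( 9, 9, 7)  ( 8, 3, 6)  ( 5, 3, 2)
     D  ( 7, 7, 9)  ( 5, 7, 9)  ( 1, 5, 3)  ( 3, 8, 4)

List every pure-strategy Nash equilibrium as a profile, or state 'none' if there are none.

(A,P,X): not NE [P1→C gives 7>4; P2→S gives 9>2]
(A,P,Y): not NE [P3→X gives 6>5]
(A,P,Z): not NE [P1→D gives 9>2; P2→Q gives 8>7; P3→X gives 6>1]
(A,P,W): not NE [P1→B gives 9>8; P3→X gives 6>3]
(A,Q,X): not NE [P1→D gives 8>4; P2→S gives 9>4]
(A,Q,Y): not NE [P1→D gives 7>5; P2→S gives 9>4; P3→W gives 7>0]
(A,Q,Z): not NE [P1→D gives 7>6; P3→W gives 7>2]
(A,Q,W): not NE [P1→C gives 9>8; P2→P gives 9>8]
(A,R,X): not NE [P1→D gives 7>5; P2→S gives 9>2; P3→W gives 9>8]
(A,R,Y): not NE [P1→C gives 9>5; P2→S gives 9>0; P3→W gives 9>2]
(A,R,Z): not NE [P1→C gives 5>0; P2→Q gives 8>3; P3→W gives 9>2]
(A,R,W): not NE [P1→C gives 8>0; P2→P gives 9>6]
(A,S,X): not NE [P1→B gives 6>1; P3→Z gives 9>8]
(A,S,Y): not NE [P1→D gives 7>1; P3→Z gives 9>1]
(A,S,Z): not NE [P1→B gives 6>3; P2→Q gives 8>3]
(A,S,W): not NE [P2→P gives 9>0; P3→Z gives 9>3]
(B,P,X): not NE [P1→C gives 7>6; P2→R gives 8>0; P3→W gives 9>8]
(B,P,Y): not NE [P1→A gives 6>1; P2→Q gives 7>3; P3→W gives 9>3]
(B,P,Z): not NE [P1→D gives 9>3; P3→W gives 9>8]
(B,P,W): not NE [P2→Q gives 10>8]
(B,Q,X): not NE [P1→D gives 8>2; P2→R gives 8>0]
(B,Q,Y): not NE [P3→X gives 9>7]
(B,Q,Z): not NE [P1→D gives 7>4; P2→S gives 9>4; P3→X gives 9>6]
(B,Q,W): not NE [P1→C gives 9>6; P3→X gives 9>2]
(B,R,X): not NE [P1→D gives 7>6; P3→Y gives 9>6]
(B,R,Y): not NE [P1→C gives 9>8; P2→Q gives 7>5]
(B,R,Z): not NE [P2→S gives 9>8; P3→Y gives 9>2]
(B,R,W): not NE [P1→C gives 8>2; P2→Q gives 10>2; P3→Y gives 9>8]
(B,S,X): not NE [P2→R gives 8>1]
(B,S,Y): not NE [P1→D gives 7>3; P2→Q gives 7>5]
(B,S,Z): not NE [P3→Y gives 7>3]
(B,S,W): not NE [P1→A gives 7>3; P2→Q gives 10>1; P3→Y gives 7>0]
(C,P,X): not NE [P3→W gives 7>4]
(C,P,Y): not NE [P1→A gives 6>1; P2→R gives 8>0; P3→W gives 7>5]
(C,P,Z): not NE [P1→D gives 9>0; P2→R gives 9>5]
(C,P,W): not NE [P1→B gives 9>1; P2→Q gives 9>8]
(C,Q,X): not NE [P1→D gives 8>6; P2→P gives 9>5; P3→W gives 7>2]
(C,Q,Y): not NE [P1→D gives 7>3; P2→R gives 8>7; P3→W gives 7>5]
(C,Q,Z): not NE [P1→D gives 7>6; P2→R gives 9>4; P3→W gives 7>4]
(C,Q,W): NE
(C,R,X): not NE [P1→D gives 7>6; P2→P gives 9>8; P3→W gives 6>5]
(C,R,Y): not NE [P3→W gives 6>4]
(C,R,Z): not NE [P3→W gives 6>3]
(C,R,W): not NE [P2→Q gives 9>3]
(C,S,X): not NE [P1→B gives 6>3; P2→P gives 9>7; P3→Z gives 5>3]
(C,S,Y): not NE [P1→D gives 7>3; P2→R gives 8>1; P3→Z gives 5>0]
(C,S,Z): not NE [P1→B gives 6>2; P2→R gives 9>6]
(C,S,W): not NE [P1→A gives 7>5; P2→Q gives 9>3; P3→Z gives 5>2]
(D,P,X): not NE [P1→C gives 7>2; P3→W gives 9>4]
(D,P,Y): not NE [P1→A gives 6>5; P3→W gives 9>3]
(D,P,Z): not NE [P2→Q gives 9>0; P3→W gives 9>5]
(D,P,W): not NE [P1→B gives 9>7; P2→S gives 8>7]
(D,Q,X): not NE [P2→P gives 8>3; P3→W gives 9>1]
(D,Q,Y): not NE [P2→P gives 7>5; P3→W gives 9>7]
(D,Q,Z): not NE [P3→W gives 9>5]
(D,Q,W): not NE [P1→C gives 9>5; P2→S gives 8>7]
(D,R,X): not NE [P2→P gives 8>2; P3→Z gives 5>1]
(D,R,Y): not NE [P1→C gives 9>6; P2→P gives 7>2; P3→Z gives 5>4]
(D,R,Z): not NE [P1→C gives 5>3; P2→Q gives 9>0]
(D,R,W): not NE [P1→C gives 8>1; P2→S gives 8>5; P3→Z gives 5>3]
(D,S,X): not NE [P1→B gives 6>3; P2→P gives 8>4]
(D,S,Y): not NE [P2→P gives 7>3; P3→Z gives 9>2]
(D,S,Z): not NE [P1→B gives 6>4; P2→Q gives 9>2]
(D,S,W): not NE [P1→A gives 7>3; P3→Z gives 9>4]

PSNE = {(C,Q,W)}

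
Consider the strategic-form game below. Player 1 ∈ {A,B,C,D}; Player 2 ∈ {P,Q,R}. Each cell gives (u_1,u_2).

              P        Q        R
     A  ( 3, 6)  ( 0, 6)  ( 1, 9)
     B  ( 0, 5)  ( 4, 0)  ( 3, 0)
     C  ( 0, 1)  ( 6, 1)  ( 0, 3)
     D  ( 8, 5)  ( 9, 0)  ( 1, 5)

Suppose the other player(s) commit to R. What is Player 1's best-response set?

u_1(A vs R) = 1
u_1(B vs R) = 3
u_1(C vs R) = 0
u_1(D vs R) = 1
max payoff 3 at {B}

argmax u_1 = {B}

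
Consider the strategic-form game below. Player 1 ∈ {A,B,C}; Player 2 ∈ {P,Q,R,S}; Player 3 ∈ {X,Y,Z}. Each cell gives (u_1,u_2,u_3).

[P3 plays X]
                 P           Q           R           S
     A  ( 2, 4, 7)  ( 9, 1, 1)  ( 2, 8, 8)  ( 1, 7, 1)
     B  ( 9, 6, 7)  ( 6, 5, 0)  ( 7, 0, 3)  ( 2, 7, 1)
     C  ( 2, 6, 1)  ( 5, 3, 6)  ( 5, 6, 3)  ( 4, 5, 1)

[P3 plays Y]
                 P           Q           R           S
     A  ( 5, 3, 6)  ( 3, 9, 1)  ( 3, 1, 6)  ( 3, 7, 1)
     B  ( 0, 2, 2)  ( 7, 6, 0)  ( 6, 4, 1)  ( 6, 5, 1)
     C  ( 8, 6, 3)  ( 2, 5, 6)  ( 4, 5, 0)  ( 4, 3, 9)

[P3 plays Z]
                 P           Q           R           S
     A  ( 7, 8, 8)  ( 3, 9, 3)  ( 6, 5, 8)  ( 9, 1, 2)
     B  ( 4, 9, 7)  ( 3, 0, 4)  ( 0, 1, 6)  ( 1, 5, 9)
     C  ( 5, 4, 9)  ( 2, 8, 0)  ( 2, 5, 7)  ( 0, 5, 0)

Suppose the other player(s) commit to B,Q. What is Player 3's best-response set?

argmax u_3 = {Z}

u_3(X vs B,Q) = 0
u_3(Y vs B,Q) = 0
u_3(Z vs B,Q) = 4
max payoff 4 at {Z}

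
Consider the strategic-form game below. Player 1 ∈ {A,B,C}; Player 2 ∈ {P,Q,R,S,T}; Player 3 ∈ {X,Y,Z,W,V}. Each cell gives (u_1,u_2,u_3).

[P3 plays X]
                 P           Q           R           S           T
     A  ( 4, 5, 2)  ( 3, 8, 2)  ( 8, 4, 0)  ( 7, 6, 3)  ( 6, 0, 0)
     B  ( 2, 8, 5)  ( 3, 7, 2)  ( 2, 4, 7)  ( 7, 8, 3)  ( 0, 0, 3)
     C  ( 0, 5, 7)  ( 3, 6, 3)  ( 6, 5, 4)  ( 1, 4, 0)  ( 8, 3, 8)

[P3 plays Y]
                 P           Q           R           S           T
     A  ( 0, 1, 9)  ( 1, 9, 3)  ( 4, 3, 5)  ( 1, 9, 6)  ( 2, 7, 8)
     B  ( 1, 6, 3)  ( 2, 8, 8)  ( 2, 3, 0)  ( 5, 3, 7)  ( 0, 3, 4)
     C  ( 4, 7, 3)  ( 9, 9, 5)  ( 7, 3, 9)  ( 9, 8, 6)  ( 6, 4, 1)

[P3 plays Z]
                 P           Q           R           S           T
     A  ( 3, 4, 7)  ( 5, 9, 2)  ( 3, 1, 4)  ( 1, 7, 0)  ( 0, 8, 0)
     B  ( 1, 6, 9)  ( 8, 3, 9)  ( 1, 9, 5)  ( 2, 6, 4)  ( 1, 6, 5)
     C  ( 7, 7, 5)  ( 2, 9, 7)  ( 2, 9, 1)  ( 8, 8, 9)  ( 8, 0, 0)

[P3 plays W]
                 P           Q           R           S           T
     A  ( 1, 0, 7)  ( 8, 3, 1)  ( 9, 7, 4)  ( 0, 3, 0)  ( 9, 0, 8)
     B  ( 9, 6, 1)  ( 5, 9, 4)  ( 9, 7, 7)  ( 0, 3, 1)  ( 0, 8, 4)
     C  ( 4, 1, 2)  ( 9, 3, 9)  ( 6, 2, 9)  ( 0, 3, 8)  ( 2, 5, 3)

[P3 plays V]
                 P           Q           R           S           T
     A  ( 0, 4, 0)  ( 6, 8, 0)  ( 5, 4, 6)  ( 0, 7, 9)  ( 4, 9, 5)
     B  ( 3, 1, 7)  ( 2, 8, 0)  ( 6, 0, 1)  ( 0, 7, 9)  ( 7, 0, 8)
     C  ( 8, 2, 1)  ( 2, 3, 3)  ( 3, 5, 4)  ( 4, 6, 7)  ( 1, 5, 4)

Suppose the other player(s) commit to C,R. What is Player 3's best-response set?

BR_3 = {Y,W}

u_3(X vs C,R) = 4
u_3(Y vs C,R) = 9
u_3(Z vs C,R) = 1
u_3(W vs C,R) = 9
u_3(V vs C,R) = 4
max payoff 9 at {Y,W}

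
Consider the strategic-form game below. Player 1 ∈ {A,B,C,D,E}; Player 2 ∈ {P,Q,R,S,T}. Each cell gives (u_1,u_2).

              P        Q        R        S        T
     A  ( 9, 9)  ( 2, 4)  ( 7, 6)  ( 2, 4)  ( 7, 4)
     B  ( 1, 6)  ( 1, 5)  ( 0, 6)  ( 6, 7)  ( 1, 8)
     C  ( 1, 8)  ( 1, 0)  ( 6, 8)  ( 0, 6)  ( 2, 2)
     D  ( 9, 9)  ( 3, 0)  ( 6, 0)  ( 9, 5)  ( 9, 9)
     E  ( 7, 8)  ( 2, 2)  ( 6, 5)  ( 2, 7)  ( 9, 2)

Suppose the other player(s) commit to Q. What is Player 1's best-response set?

u_1(A vs Q) = 2
u_1(B vs Q) = 1
u_1(C vs Q) = 1
u_1(D vs Q) = 3
u_1(E vs Q) = 2
max payoff 3 at {D}

P1 best: {D}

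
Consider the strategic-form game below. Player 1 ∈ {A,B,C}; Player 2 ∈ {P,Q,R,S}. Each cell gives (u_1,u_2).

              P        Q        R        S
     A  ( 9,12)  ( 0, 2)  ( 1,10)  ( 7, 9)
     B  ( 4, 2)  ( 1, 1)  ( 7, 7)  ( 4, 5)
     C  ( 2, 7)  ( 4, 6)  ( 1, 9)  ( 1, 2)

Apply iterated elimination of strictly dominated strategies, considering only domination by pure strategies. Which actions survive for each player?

P2 drop Q (P beats it: A:12>2 B:2>1 C:7>6)
P1 drop C (B beats it: P:4>2 R:7>1 S:4>1)
P2 drop S (R beats it: A:10>9 B:7>5)
P1→{A,B} P2→{P,R}

Remaining: P1:{A,B} P2:{P,R}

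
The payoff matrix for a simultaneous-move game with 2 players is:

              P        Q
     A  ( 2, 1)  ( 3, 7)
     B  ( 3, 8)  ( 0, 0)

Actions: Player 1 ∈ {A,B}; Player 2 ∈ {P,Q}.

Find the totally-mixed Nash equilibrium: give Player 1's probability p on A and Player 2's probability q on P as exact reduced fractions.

p=4/7, q=3/4

P1 indiff ⇒ q·2+(1-q)·3 = q·3+(1-q)·0 ⇒ q(-1) = (1-q)(-3) ⇒ q = 3/4
P2 indiff ⇒ p·1+(1-p)·8 = p·7+(1-p)·0 ⇒ p(-6) = (1-p)(-8) ⇒ p = 4/7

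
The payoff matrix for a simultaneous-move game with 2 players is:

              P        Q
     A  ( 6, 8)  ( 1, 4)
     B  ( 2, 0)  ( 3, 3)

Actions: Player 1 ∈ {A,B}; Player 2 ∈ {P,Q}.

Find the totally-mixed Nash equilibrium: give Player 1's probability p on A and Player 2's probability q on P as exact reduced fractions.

(p,q) = (3/7, 1/3)

P1 indiff ⇒ q·6+(1-q)·1 = q·2+(1-q)·3 ⇒ q(4) = (1-q)(2) ⇒ q = 1/3
P2 indiff ⇒ p·8+(1-p)·0 = p·4+(1-p)·3 ⇒ p(4) = (1-p)(3) ⇒ p = 3/7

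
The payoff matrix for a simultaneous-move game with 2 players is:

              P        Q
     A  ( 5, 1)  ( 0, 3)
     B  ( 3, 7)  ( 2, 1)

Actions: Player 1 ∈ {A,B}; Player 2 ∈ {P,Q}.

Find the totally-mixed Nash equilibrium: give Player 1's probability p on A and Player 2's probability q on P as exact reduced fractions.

P1 indiff ⇒ q·5+(1-q)·0 = q·3+(1-q)·2 ⇒ q(2) = (1-q)(2) ⇒ q = 1/2
P2 indiff ⇒ p·1+(1-p)·7 = p·3+(1-p)·1 ⇒ p(-2) = (1-p)(-6) ⇒ p = 3/4

(p,q) = (3/4, 1/2)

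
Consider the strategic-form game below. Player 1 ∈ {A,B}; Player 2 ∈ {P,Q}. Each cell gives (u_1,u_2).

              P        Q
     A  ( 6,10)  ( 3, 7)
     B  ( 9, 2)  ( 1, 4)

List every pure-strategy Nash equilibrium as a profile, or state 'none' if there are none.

Equilibria: none

(A,P): not NE [P1→B gives 9>6]
(A,Q): not NE [P2→P gives 10>7]
(B,P): not NE [P2→Q gives 4>2]
(B,Q): not NE [P1→A gives 3>1]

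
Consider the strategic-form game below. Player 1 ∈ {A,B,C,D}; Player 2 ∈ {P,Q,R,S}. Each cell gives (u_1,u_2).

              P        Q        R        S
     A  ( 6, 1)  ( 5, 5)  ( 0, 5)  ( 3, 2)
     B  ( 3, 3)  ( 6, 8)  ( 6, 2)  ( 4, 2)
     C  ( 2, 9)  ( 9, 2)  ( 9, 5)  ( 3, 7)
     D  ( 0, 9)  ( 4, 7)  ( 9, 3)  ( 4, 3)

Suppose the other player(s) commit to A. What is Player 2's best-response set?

u_2(P vs A) = 1
u_2(Q vs A) = 5
u_2(R vs A) = 5
u_2(S vs A) = 2
max payoff 5 at {Q,R}

P2 best: {Q,R}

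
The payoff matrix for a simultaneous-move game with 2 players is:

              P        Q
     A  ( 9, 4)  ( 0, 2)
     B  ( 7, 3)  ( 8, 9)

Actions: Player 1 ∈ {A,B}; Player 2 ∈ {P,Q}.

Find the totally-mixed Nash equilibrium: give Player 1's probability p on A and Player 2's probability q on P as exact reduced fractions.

P1 mixes 3/4 on A; P2 mixes 4/5 on P

P1 indiff ⇒ q·9+(1-q)·0 = q·7+(1-q)·8 ⇒ q(2) = (1-q)(8) ⇒ q = 4/5
P2 indiff ⇒ p·4+(1-p)·3 = p·2+(1-p)·9 ⇒ p(2) = (1-p)(6) ⇒ p = 3/4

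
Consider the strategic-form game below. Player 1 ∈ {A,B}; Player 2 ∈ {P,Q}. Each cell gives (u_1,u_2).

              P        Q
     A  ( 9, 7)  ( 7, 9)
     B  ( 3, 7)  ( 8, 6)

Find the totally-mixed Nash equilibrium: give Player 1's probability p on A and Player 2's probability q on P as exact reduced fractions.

(p,q) = (1/3, 1/7)

P1 indiff ⇒ q·9+(1-q)·7 = q·3+(1-q)·8 ⇒ q(6) = (1-q)(1) ⇒ q = 1/7
P2 indiff ⇒ p·7+(1-p)·7 = p·9+(1-p)·6 ⇒ p(-2) = (1-p)(-1) ⇒ p = 1/3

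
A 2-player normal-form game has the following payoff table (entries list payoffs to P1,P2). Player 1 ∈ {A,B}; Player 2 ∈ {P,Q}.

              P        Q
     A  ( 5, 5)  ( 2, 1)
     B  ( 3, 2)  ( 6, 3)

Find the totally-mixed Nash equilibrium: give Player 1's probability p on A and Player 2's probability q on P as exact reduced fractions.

p=1/5, q=2/3

P1 indiff ⇒ q·5+(1-q)·2 = q·3+(1-q)·6 ⇒ q(2) = (1-q)(4) ⇒ q = 2/3
P2 indiff ⇒ p·5+(1-p)·2 = p·1+(1-p)·3 ⇒ p(4) = (1-p)(1) ⇒ p = 1/5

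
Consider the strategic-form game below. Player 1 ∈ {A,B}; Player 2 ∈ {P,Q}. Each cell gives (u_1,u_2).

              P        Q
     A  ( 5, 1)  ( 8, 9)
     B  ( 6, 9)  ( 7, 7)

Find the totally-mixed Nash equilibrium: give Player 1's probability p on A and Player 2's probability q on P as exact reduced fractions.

p=1/5, q=1/2

P1 indiff ⇒ q·5+(1-q)·8 = q·6+(1-q)·7 ⇒ q(-1) = (1-q)(-1) ⇒ q = 1/2
P2 indiff ⇒ p·1+(1-p)·9 = p·9+(1-p)·7 ⇒ p(-8) = (1-p)(-2) ⇒ p = 1/5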